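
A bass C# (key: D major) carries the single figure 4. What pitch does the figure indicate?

Counting 3 letter steps above C# lands on F; in D major, that letter is F#.

F#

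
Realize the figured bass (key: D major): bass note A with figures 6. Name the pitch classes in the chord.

A, C#, F#

The written figures 6 are shorthand for 6/3: the 3 is implied.
A third above A in this key is C#.
A sixth above A in this key is F#.
Together with the bass A, this spells F# minor in first inversion.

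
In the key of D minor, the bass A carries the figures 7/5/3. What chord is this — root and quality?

A minor seventh

The figures 7/5/3 indicate a seventh chord in root position.
In root position the bass is the root, so the root is A.
The chord tones are A, C, E, G, giving A minor seventh.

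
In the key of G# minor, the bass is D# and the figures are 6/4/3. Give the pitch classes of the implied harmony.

A third above D# in this key is F#.
A fourth above D# in this key is G#.
A sixth above D# in this key is B.
Together with the bass D#, this spells G# minor seventh in second inversion.

D#, F#, G#, B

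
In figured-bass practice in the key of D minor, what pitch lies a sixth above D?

Counting 5 letter steps above D lands on B; in D minor, that letter is Bb.

Bb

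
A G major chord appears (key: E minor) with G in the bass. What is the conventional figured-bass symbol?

G is the root of G major, so the chord is in root position.
A triad in root position is figured 5/3, conventionally abbreviated (no figures — root-position triad).

no figures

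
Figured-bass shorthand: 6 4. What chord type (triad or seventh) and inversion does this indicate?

triad, second inversion

Intervals of 6/4 above the bass form a triad; the bass is the fifth, so this is second inversion.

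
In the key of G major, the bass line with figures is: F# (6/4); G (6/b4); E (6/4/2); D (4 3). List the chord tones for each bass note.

F# (6/4): F#, B, D.
G (6/b4): G, Cb, E.
E (6/4/2): E, F#, A, C.
D (6/4/3): D, F#, G, B.

F#, B, D | G, Cb, E | E, F#, A, C | D, F#, G, B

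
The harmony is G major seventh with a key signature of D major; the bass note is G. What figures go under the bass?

7

G is the root of G major seventh, so the chord is in root position.
A seventh chord in root position is figured 7/5/3, conventionally abbreviated 7.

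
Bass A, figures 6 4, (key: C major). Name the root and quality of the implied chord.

The figures 6 4 indicate a triad in second inversion.
In second inversion the root lies a fourth above the bass: a fourth above A in C major is D.
The chord tones are A, D, F, giving D minor.

D minor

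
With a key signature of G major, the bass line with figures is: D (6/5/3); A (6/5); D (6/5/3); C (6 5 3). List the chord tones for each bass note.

D (6/5/3): D, F#, A, B.
A (6/5/3): A, C, E, F#.
D (6/5/3): D, F#, A, B.
C (6/5/3): C, E, G, A.

D, F#, A, B | A, C, E, F# | D, F#, A, B | C, E, G, A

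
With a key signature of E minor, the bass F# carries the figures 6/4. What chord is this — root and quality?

The figures 6/4 indicate a triad in second inversion.
In second inversion the root lies a fourth above the bass: a fourth above F# in E minor is B.
The chord tones are F#, B, D, giving B minor.

B minor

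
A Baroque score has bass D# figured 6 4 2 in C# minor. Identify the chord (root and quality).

The figures 6 4 2 indicate a seventh chord in third inversion.
In third inversion the root lies a second above the bass: a second above D# in C# minor is E.
The chord tones are D#, E, G#, B, giving E major seventh.

E major seventh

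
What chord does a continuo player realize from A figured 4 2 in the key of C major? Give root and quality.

The figures 4 2 indicate a seventh chord in third inversion.
In third inversion the root lies a second above the bass: a second above A in C major is B.
The chord tones are A, B, D, F, giving B half-diminished seventh.

B half-diminished seventh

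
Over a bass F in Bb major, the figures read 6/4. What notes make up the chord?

A fourth above F in this key is Bb.
A sixth above F in this key is D.
Together with the bass F, this spells Bb major in second inversion.

F, Bb, D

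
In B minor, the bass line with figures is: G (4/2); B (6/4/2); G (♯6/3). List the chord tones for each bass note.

G, A, C#, E | B, C#, E, G | G, B, E#

G (6/4/2): G, A, C#, E.
B (6/4/2): B, C#, E, G.
G (#6/3): G, B, E#.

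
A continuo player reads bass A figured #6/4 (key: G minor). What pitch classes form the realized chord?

A fourth above A in this key is D.
A sixth above A in this key is F, raised to F# by the sharp.
Together with the bass A, this spells D major in second inversion.

A, D, F#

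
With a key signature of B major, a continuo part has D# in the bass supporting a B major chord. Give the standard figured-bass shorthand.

D# is the third of B major, so the chord is in first inversion.
A triad in first inversion is figured 6/3, conventionally abbreviated 6.

6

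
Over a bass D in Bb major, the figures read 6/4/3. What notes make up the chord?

D, F, G, Bb

A third above D in this key is F.
A fourth above D in this key is G.
A sixth above D in this key is Bb.
Together with the bass D, this spells G minor seventh in second inversion.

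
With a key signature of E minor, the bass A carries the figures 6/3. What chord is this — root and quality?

The figures 6/3 indicate a triad in first inversion.
In first inversion the root lies a sixth above the bass: a sixth above A in E minor is F#.
The chord tones are A, C, F#, giving F# diminished.

F# diminished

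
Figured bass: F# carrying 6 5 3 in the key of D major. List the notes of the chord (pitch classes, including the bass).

A third above F# in this key is A.
A fifth above F# in this key is C#.
A sixth above F# in this key is D.
Together with the bass F#, this spells D major seventh in first inversion.

F#, A, C#, D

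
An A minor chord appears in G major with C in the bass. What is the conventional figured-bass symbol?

6

C is the third of A minor, so the chord is in first inversion.
A triad in first inversion is figured 6/3, conventionally abbreviated 6.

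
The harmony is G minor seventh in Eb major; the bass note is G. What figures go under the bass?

7

G is the root of G minor seventh, so the chord is in root position.
A seventh chord in root position is figured 7/5/3, conventionally abbreviated 7.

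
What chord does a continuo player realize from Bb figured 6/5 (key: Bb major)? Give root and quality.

The figures 6/5 indicate a seventh chord in first inversion.
In first inversion the root lies a sixth above the bass: a sixth above Bb in Bb major is G.
The chord tones are Bb, D, F, G, giving G minor seventh.

G minor seventh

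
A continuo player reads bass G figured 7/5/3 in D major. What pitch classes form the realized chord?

A third above G in this key is B.
A fifth above G in this key is D.
A seventh above G in this key is F#.
Together with the bass G, this spells G major seventh in root position.

G, B, D, F#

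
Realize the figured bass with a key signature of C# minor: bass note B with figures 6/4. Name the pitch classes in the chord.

B, E, G#

A fourth above B in this key is E.
A sixth above B in this key is G#.
Together with the bass B, this spells E major in second inversion.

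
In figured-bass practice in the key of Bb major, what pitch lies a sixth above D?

Bb

Counting 5 letter steps above D lands on B; in Bb major, that letter is Bb.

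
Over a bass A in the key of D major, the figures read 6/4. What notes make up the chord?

A fourth above A in this key is D.
A sixth above A in this key is F#.
Together with the bass A, this spells D major in second inversion.

A, D, F#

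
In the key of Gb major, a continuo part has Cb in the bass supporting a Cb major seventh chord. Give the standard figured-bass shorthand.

Cb is the root of Cb major seventh, so the chord is in root position.
A seventh chord in root position is figured 7/5/3, conventionally abbreviated 7.

7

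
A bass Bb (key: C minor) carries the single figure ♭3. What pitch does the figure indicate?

Counting 2 letter steps above Bb lands on D; in C minor, that letter is D.
The b3 figure lowers it a semitone, giving Db.

Db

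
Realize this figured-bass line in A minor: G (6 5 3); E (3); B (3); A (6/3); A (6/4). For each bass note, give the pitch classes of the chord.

G, B, D, E | E, G, B | B, D, F | A, C, F | A, D, F

G (6/5/3): G, B, D, E.
E (5/3): E, G, B.
B (5/3): B, D, F.
A (6/3): A, C, F.
A (6/4): A, D, F.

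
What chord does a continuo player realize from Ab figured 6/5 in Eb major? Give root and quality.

The figures 6/5 indicate a seventh chord in first inversion.
In first inversion the root lies a sixth above the bass: a sixth above Ab in Eb major is F.
The chord tones are Ab, C, Eb, F, giving F minor seventh.

F minor seventh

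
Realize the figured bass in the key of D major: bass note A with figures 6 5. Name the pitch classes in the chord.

The written figures 6 5 are shorthand for 6/5/3: the 3 is implied.
A third above A in this key is C#.
A fifth above A in this key is E.
A sixth above A in this key is F#.
Together with the bass A, this spells F# minor seventh in first inversion.

A, C#, E, F#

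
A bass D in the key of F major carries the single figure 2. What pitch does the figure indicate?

E

Counting 1 letter step above D lands on E; in F major, that letter is E.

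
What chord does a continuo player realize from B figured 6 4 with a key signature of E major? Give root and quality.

The figures 6 4 indicate a triad in second inversion.
In second inversion the root lies a fourth above the bass: a fourth above B in E major is E.
The chord tones are B, E, G#, giving E major.

E major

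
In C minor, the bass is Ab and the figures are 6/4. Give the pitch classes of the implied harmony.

A fourth above Ab in this key is D.
A sixth above Ab in this key is F.
Together with the bass Ab, this spells D diminished in second inversion.

Ab, D, F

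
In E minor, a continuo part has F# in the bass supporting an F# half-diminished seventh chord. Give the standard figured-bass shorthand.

7

F# is the root of F# half-diminished seventh, so the chord is in root position.
A seventh chord in root position is figured 7/5/3, conventionally abbreviated 7.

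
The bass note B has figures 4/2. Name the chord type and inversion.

4/2 is shorthand for 6/4/2.
Intervals of 6/4/2 above the bass form a seventh chord; the bass is the seventh, so this is third inversion.

seventh chord, third inversion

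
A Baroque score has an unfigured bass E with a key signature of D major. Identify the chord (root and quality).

E minor

An unfigured bass indicates a triad in root position.
In root position the bass is the root, so the root is E.
The chord tones are E, G, B, giving E minor.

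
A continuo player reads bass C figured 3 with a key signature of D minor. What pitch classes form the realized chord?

The written figures 3 are shorthand for 5/3: the 5 is implied.
A third above C in this key is E.
A fifth above C in this key is G.
Together with the bass C, this spells C major in root position.

C, E, G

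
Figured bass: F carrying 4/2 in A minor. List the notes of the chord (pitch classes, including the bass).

F, G, B, D

The written figures 4/2 are shorthand for 6/4/2: the 6 is implied.
A second above F in this key is G.
A fourth above F in this key is B.
A sixth above F in this key is D.
Together with the bass F, this spells G dominant seventh in third inversion.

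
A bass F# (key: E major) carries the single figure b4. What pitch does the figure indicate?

Bb

Counting 3 letter steps above F# lands on B; in E major, that letter is B.
The b4 figure lowers it a semitone, giving Bb.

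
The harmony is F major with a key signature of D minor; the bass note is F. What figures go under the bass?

no figures

F is the root of F major, so the chord is in root position.
A triad in root position is figured 5/3, conventionally abbreviated (no figures — root-position triad).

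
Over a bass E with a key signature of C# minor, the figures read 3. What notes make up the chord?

The written figures 3 are shorthand for 5/3: the 5 is implied.
A third above E in this key is G#.
A fifth above E in this key is B.
Together with the bass E, this spells E major in root position.

E, G#, B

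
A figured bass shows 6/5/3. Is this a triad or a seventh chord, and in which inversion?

Intervals of 6/5/3 above the bass form a seventh chord; the bass is the third, so this is first inversion.

seventh chord, first inversion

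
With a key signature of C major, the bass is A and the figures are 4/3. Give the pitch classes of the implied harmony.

The written figures 4/3 are shorthand for 6/4/3: the 6 is implied.
A third above A in this key is C.
A fourth above A in this key is D.
A sixth above A in this key is F.
Together with the bass A, this spells D minor seventh in second inversion.

A, C, D, F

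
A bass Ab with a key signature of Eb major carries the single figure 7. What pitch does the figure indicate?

G

Counting 6 letter steps above Ab lands on G; in Eb major, that letter is G.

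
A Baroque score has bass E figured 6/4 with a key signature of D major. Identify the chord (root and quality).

The figures 6/4 indicate a triad in second inversion.
In second inversion the root lies a fourth above the bass: a fourth above E in D major is A.
The chord tones are E, A, C#, giving A major.

A major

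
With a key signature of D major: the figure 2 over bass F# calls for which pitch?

Counting 1 letter step above F# lands on G; in D major, that letter is G.

G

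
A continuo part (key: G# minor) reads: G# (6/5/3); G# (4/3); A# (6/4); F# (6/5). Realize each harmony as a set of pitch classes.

G#, B, D#, E | G#, B, C#, E | A#, D#, F# | F#, A#, C#, D#

G# (6/5/3): G#, B, D#, E.
G# (6/4/3): G#, B, C#, E.
A# (6/4): A#, D#, F#.
F# (6/5/3): F#, A#, C#, D#.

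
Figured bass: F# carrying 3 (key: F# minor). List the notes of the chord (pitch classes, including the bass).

The written figures 3 are shorthand for 5/3: the 5 is implied.
A third above F# in this key is A.
A fifth above F# in this key is C#.
Together with the bass F#, this spells F# minor in root position.

F#, A, C#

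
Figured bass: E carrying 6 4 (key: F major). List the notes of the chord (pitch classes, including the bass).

E, A, C

A fourth above E in this key is A.
A sixth above E in this key is C.
Together with the bass E, this spells A minor in second inversion.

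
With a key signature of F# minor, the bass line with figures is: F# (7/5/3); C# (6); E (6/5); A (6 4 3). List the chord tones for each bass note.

F#, A, C#, E | C#, E, A | E, G#, B, C# | A, C#, D, F#

F# (7/5/3): F#, A, C#, E.
C# (6/3): C#, E, A.
E (6/5/3): E, G#, B, C#.
A (6/4/3): A, C#, D, F#.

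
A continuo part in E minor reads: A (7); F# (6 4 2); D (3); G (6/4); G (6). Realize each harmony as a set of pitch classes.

A (7/5/3): A, C, E, G.
F# (6/4/2): F#, G, B, D.
D (5/3): D, F#, A.
G (6/4): G, C, E.
G (6/3): G, B, E.

A, C, E, G | F#, G, B, D | D, F#, A | G, C, E | G, B, E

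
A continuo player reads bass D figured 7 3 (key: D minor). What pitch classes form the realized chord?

D, F, A, C

The written figures 7 3 are shorthand for 7/5/3: the 5 is implied.
A third above D in this key is F.
A fifth above D in this key is A.
A seventh above D in this key is C.
Together with the bass D, this spells D minor seventh in root position.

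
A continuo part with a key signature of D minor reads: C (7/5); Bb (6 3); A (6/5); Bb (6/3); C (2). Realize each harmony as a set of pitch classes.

C, E, G, Bb | Bb, D, G | A, C, E, F | Bb, D, G | C, D, F, A

C (7/5/3): C, E, G, Bb.
Bb (6/3): Bb, D, G.
A (6/5/3): A, C, E, F.
Bb (6/3): Bb, D, G.
C (6/4/2): C, D, F, A.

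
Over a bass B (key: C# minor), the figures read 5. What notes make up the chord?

B, D#, F#

The written figures 5 are shorthand for 5/3: the 3 is implied.
A third above B in this key is D#.
A fifth above B in this key is F#.
Together with the bass B, this spells B major in root position.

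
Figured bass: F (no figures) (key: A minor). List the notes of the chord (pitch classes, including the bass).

F, A, C

An unfigured bass implies 5/3.
A third above F in this key is A.
A fifth above F in this key is C.
Together with the bass F, this spells F major in root position.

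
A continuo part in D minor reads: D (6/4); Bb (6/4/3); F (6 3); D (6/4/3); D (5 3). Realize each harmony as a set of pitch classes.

D, G, Bb | Bb, D, E, G | F, A, D | D, F, G, Bb | D, F, A

D (6/4): D, G, Bb.
Bb (6/4/3): Bb, D, E, G.
F (6/3): F, A, D.
D (6/4/3): D, F, G, Bb.
D (5/3): D, F, A.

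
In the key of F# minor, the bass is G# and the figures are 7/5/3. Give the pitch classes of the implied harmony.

G#, B, D, F#

A third above G# in this key is B.
A fifth above G# in this key is D.
A seventh above G# in this key is F#.
Together with the bass G#, this spells G# half-diminished seventh in root position.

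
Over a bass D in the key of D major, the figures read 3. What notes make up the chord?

The written figures 3 are shorthand for 5/3: the 5 is implied.
A third above D in this key is F#.
A fifth above D in this key is A.
Together with the bass D, this spells D major in root position.

D, F#, A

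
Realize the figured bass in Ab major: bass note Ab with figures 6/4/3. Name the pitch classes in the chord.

A third above Ab in this key is C.
A fourth above Ab in this key is Db.
A sixth above Ab in this key is F.
Together with the bass Ab, this spells Db major seventh in second inversion.

Ab, C, Db, F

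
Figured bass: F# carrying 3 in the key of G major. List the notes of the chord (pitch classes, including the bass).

F#, A, C

The written figures 3 are shorthand for 5/3: the 5 is implied.
A third above F# in this key is A.
A fifth above F# in this key is C.
Together with the bass F#, this spells F# diminished in root position.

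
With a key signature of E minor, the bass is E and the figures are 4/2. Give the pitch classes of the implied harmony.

The written figures 4/2 are shorthand for 6/4/2: the 6 is implied.
A second above E in this key is F#.
A fourth above E in this key is A.
A sixth above E in this key is C.
Together with the bass E, this spells F# half-diminished seventh in third inversion.

E, F#, A, C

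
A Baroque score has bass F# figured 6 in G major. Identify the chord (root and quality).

The figures 6 indicate a triad in first inversion.
In first inversion the root lies a sixth above the bass: a sixth above F# in G major is D.
The chord tones are F#, A, D, giving D major.

D major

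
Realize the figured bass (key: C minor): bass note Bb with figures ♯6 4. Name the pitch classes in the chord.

A fourth above Bb in this key is Eb.
A sixth above Bb in this key is G, raised to G# by the sharp.

Bb, Eb, G#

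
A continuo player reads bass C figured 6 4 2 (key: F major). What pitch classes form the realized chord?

C, D, F, A

A second above C in this key is D.
A fourth above C in this key is F.
A sixth above C in this key is A.
Together with the bass C, this spells D minor seventh in third inversion.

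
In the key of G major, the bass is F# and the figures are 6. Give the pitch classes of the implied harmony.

F#, A, D

The written figures 6 are shorthand for 6/3: the 3 is implied.
A third above F# in this key is A.
A sixth above F# in this key is D.
Together with the bass F#, this spells D major in first inversion.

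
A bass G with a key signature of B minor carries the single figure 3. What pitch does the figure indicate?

Counting 2 letter steps above G lands on B; in B minor, that letter is B.

B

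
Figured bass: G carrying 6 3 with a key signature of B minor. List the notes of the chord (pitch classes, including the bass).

A third above G in this key is B.
A sixth above G in this key is E.
Together with the bass G, this spells E minor in first inversion.

G, B, E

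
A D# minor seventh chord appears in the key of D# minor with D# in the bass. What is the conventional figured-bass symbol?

D# is the root of D# minor seventh, so the chord is in root position.
A seventh chord in root position is figured 7/5/3, conventionally abbreviated 7.

7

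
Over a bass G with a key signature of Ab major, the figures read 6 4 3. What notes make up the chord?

G, Bb, C, Eb

A third above G in this key is Bb.
A fourth above G in this key is C.
A sixth above G in this key is Eb.
Together with the bass G, this spells C minor seventh in second inversion.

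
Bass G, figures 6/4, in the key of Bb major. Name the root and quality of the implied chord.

C minor

The figures 6/4 indicate a triad in second inversion.
In second inversion the root lies a fourth above the bass: a fourth above G in Bb major is C.
The chord tones are G, C, Eb, giving C minor.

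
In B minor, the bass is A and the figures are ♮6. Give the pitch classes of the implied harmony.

The written figures ♮6 are shorthand for 6/3: the 3 is implied.
A third above A in this key is C#.
A sixth above A in this key is F#, made natural (F) by the ♮ figure.
Together with the bass A, this spells F augmented in first inversion.

A, C#, F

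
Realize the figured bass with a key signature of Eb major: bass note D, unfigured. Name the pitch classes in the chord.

An unfigured bass implies 5/3.
A third above D in this key is F.
A fifth above D in this key is Ab.
Together with the bass D, this spells D diminished in root position.

D, F, Ab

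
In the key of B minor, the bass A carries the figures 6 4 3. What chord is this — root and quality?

D major seventh

The figures 6 4 3 indicate a seventh chord in second inversion.
In second inversion the root lies a fourth above the bass: a fourth above A in B minor is D.
The chord tones are A, C#, D, F#, giving D major seventh.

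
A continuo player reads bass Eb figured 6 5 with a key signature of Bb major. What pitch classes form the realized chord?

Eb, G, Bb, C

The written figures 6 5 are shorthand for 6/5/3: the 3 is implied.
A third above Eb in this key is G.
A fifth above Eb in this key is Bb.
A sixth above Eb in this key is C.
Together with the bass Eb, this spells C minor seventh in first inversion.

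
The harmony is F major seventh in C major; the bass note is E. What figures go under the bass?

4/2

E is the seventh of F major seventh, so the chord is in third inversion.
A seventh chord in third inversion is figured 6/4/2, conventionally abbreviated 4/2.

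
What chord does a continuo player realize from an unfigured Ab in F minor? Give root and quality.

An unfigured bass indicates a triad in root position.
In root position the bass is the root, so the root is Ab.
The chord tones are Ab, C, Eb, giving Ab major.

Ab major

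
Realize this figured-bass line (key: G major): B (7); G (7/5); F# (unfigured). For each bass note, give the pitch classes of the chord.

B (7/5/3): B, D, F#, A.
G (7/5/3): G, B, D, F#.
F# (5/3): F#, A, C.

B, D, F#, A | G, B, D, F# | F#, A, C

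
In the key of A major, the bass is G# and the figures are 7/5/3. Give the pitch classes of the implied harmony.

A third above G# in this key is B.
A fifth above G# in this key is D.
A seventh above G# in this key is F#.
Together with the bass G#, this spells G# half-diminished seventh in root position.

G#, B, D, F#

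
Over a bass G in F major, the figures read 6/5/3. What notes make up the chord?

G, Bb, D, E

A third above G in this key is Bb.
A fifth above G in this key is D.
A sixth above G in this key is E.
Together with the bass G, this spells E half-diminished seventh in first inversion.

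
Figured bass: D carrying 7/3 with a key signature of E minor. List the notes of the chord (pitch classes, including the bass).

The written figures 7/3 are shorthand for 7/5/3: the 5 is implied.
A third above D in this key is F#.
A fifth above D in this key is A.
A seventh above D in this key is C.
Together with the bass D, this spells D dominant seventh in root position.

D, F#, A, C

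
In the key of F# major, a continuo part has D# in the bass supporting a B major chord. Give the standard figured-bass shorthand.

6

D# is the third of B major, so the chord is in first inversion.
A triad in first inversion is figured 6/3, conventionally abbreviated 6.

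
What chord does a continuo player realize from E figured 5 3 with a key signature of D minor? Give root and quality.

The figures 5 3 indicate a triad in root position.
In root position the bass is the root, so the root is E.
The chord tones are E, G, Bb, giving E diminished.

E diminished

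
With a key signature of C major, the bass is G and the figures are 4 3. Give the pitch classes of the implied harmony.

The written figures 4 3 are shorthand for 6/4/3: the 6 is implied.
A third above G in this key is B.
A fourth above G in this key is C.
A sixth above G in this key is E.
Together with the bass G, this spells C major seventh in second inversion.

G, B, C, E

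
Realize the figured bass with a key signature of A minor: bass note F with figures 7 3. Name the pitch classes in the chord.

The written figures 7 3 are shorthand for 7/5/3: the 5 is implied.
A third above F in this key is A.
A fifth above F in this key is C.
A seventh above F in this key is E.
Together with the bass F, this spells F major seventh in root position.

F, A, C, E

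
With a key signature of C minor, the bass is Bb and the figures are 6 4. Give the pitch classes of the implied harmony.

A fourth above Bb in this key is Eb.
A sixth above Bb in this key is G.
Together with the bass Bb, this spells Eb major in second inversion.

Bb, Eb, G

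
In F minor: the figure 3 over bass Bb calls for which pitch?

Db

Counting 2 letter steps above Bb lands on D; in F minor, that letter is Db.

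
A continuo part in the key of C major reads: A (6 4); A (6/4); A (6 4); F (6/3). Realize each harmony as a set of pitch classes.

A (6/4): A, D, F.
A (6/4): A, D, F.
A (6/4): A, D, F.
F (6/3): F, A, D.

A, D, F | A, D, F | A, D, F | F, A, D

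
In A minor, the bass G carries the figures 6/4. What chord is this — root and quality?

C major

The figures 6/4 indicate a triad in second inversion.
In second inversion the root lies a fourth above the bass: a fourth above G in A minor is C.
The chord tones are G, C, E, giving C major.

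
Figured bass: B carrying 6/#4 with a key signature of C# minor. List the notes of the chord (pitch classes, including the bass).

A fourth above B in this key is E, raised to E# by the sharp.
A sixth above B in this key is G#.
Together with the bass B, this spells E# diminished in second inversion.

B, E#, G#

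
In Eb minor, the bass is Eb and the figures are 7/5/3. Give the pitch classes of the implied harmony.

A third above Eb in this key is Gb.
A fifth above Eb in this key is Bb.
A seventh above Eb in this key is Db.
Together with the bass Eb, this spells Eb minor seventh in root position.

Eb, Gb, Bb, Db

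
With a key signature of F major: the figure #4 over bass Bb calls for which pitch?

E#

Counting 3 letter steps above Bb lands on E; in F major, that letter is E.
The #4 figure raises it a semitone, giving E#.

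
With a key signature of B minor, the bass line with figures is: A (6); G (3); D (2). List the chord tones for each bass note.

A, C#, F# | G, B, D | D, E, G, B

A (6/3): A, C#, F#.
G (5/3): G, B, D.
D (6/4/2): D, E, G, B.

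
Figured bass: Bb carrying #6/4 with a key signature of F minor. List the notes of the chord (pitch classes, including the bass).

Bb, Eb, G#

A fourth above Bb in this key is Eb.
A sixth above Bb in this key is G, raised to G# by the sharp.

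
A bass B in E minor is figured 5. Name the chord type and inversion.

5 is shorthand for 5/3.
Intervals of 5/3 above the bass form a triad; the bass is the root, so this is root position.

triad, root position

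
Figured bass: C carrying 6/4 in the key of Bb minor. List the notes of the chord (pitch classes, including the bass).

C, F, Ab

A fourth above C in this key is F.
A sixth above C in this key is Ab.
Together with the bass C, this spells F minor in second inversion.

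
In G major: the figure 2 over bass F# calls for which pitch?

G

Counting 1 letter step above F# lands on G; in G major, that letter is G.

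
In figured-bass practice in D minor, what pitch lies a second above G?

A

Counting 1 letter step above G lands on A; in D minor, that letter is A.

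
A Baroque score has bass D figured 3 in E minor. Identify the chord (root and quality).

The figures 3 indicate a triad in root position.
In root position the bass is the root, so the root is D.
The chord tones are D, F#, A, giving D major.

D major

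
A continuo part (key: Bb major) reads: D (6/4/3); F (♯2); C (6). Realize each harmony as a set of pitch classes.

D, F, G, Bb | F, G#, Bb, D | C, Eb, A

D (6/4/3): D, F, G, Bb.
F (6/4/#2): F, G#, Bb, D.
C (6/3): C, Eb, A.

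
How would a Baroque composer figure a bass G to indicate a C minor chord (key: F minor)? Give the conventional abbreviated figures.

G is the fifth of C minor, so the chord is in second inversion.
A triad in second inversion is figured 6/4, conventionally abbreviated 6/4.

6/4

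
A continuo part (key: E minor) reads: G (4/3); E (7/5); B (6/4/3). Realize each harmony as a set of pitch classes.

G (6/4/3): G, B, C, E.
E (7/5/3): E, G, B, D.
B (6/4/3): B, D, E, G.

G, B, C, E | E, G, B, D | B, D, E, G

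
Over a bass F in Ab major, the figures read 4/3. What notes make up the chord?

F, Ab, Bb, Db

The written figures 4/3 are shorthand for 6/4/3: the 6 is implied.
A third above F in this key is Ab.
A fourth above F in this key is Bb.
A sixth above F in this key is Db.
Together with the bass F, this spells Bb minor seventh in second inversion.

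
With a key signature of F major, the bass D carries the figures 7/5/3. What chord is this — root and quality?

The figures 7/5/3 indicate a seventh chord in root position.
In root position the bass is the root, so the root is D.
The chord tones are D, F, A, C, giving D minor seventh.

D minor seventh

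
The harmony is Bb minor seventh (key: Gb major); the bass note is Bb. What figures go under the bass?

Bb is the root of Bb minor seventh, so the chord is in root position.
A seventh chord in root position is figured 7/5/3, conventionally abbreviated 7.

7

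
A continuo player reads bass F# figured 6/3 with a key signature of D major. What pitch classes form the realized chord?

F#, A, D

A third above F# in this key is A.
A sixth above F# in this key is D.
Together with the bass F#, this spells D major in first inversion.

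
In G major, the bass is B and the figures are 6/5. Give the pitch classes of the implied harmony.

The written figures 6/5 are shorthand for 6/5/3: the 3 is implied.
A third above B in this key is D.
A fifth above B in this key is F#.
A sixth above B in this key is G.
Together with the bass B, this spells G major seventh in first inversion.

B, D, F#, G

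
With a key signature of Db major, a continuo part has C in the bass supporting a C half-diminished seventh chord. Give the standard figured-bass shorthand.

C is the root of C half-diminished seventh, so the chord is in root position.
A seventh chord in root position is figured 7/5/3, conventionally abbreviated 7.

7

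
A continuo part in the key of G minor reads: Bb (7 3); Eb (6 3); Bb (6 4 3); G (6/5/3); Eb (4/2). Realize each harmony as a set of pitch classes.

Bb, D, F, A | Eb, G, C | Bb, D, Eb, G | G, Bb, D, Eb | Eb, F, A, C

Bb (7/5/3): Bb, D, F, A.
Eb (6/3): Eb, G, C.
Bb (6/4/3): Bb, D, Eb, G.
G (6/5/3): G, Bb, D, Eb.
Eb (6/4/2): Eb, F, A, C.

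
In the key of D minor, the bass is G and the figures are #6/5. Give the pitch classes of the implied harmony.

The written figures #6/5 are shorthand for 6/5/3: the 3 is implied.
A third above G in this key is Bb.
A fifth above G in this key is D.
A sixth above G in this key is E, raised to E# by the sharp.

G, Bb, D, E#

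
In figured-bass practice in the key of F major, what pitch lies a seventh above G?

Counting 6 letter steps above G lands on F; in F major, that letter is F.

F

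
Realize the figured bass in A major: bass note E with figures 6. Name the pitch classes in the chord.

E, G#, C#

The written figures 6 are shorthand for 6/3: the 3 is implied.
A third above E in this key is G#.
A sixth above E in this key is C#.
Together with the bass E, this spells C# minor in first inversion.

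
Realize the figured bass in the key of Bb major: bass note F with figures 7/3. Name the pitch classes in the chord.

The written figures 7/3 are shorthand for 7/5/3: the 5 is implied.
A third above F in this key is A.
A fifth above F in this key is C.
A seventh above F in this key is Eb.
Together with the bass F, this spells F dominant seventh in root position.

F, A, C, Eb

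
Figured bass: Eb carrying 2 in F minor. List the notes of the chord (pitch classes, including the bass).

The written figures 2 are shorthand for 6/4/2: the 6/4 are implied.
A second above Eb in this key is F.
A fourth above Eb in this key is Ab.
A sixth above Eb in this key is C.
Together with the bass Eb, this spells F minor seventh in third inversion.

Eb, F, Ab, C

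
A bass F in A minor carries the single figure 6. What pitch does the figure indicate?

Counting 5 letter steps above F lands on D; in A minor, that letter is D.

D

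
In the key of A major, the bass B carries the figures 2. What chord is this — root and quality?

The figures 2 indicate a seventh chord in third inversion.
In third inversion the root lies a second above the bass: a second above B in A major is C#.
The chord tones are B, C#, E, G#, giving C# minor seventh.

C# minor seventh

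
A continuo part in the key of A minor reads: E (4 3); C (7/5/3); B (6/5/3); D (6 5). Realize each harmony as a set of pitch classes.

E, G, A, C | C, E, G, B | B, D, F, G | D, F, A, B

E (6/4/3): E, G, A, C.
C (7/5/3): C, E, G, B.
B (6/5/3): B, D, F, G.
D (6/5/3): D, F, A, B.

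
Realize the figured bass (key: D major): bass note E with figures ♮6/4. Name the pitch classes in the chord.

E, A, C

A fourth above E in this key is A.
A sixth above E in this key is C#, made natural (C) by the ♮ figure.
Together with the bass E, this spells A minor in second inversion.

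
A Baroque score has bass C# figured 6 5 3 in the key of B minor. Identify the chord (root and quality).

The figures 6 5 3 indicate a seventh chord in first inversion.
In first inversion the root lies a sixth above the bass: a sixth above C# in B minor is A.
The chord tones are C#, E, G, A, giving A dominant seventh.

A dominant seventh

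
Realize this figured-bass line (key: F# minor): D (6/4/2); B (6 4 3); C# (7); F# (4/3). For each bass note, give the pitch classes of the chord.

D (6/4/2): D, E, G#, B.
B (6/4/3): B, D, E, G#.
C# (7/5/3): C#, E, G#, B.
F# (6/4/3): F#, A, B, D.

D, E, G#, B | B, D, E, G# | C#, E, G#, B | F#, A, B, D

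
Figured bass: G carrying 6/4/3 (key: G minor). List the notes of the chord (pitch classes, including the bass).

A third above G in this key is Bb.
A fourth above G in this key is C.
A sixth above G in this key is Eb.
Together with the bass G, this spells C minor seventh in second inversion.

G, Bb, C, Eb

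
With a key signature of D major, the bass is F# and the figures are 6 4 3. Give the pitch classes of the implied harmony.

F#, A, B, D

A third above F# in this key is A.
A fourth above F# in this key is B.
A sixth above F# in this key is D.
Together with the bass F#, this spells B minor seventh in second inversion.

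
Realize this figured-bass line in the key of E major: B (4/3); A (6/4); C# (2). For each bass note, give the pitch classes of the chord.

B, D#, E, G# | A, D#, F# | C#, D#, F#, A

B (6/4/3): B, D#, E, G#.
A (6/4): A, D#, F#.
C# (6/4/2): C#, D#, F#, A.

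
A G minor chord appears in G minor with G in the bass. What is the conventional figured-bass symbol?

G is the root of G minor, so the chord is in root position.
A triad in root position is figured 5/3, conventionally abbreviated (no figures — root-position triad).

no figures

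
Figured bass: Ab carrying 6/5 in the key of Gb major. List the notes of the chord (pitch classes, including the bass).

Ab, Cb, Eb, F

The written figures 6/5 are shorthand for 6/5/3: the 3 is implied.
A third above Ab in this key is Cb.
A fifth above Ab in this key is Eb.
A sixth above Ab in this key is F.
Together with the bass Ab, this spells F half-diminished seventh in first inversion.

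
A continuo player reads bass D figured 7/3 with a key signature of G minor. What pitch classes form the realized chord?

D, F, A, C

The written figures 7/3 are shorthand for 7/5/3: the 5 is implied.
A third above D in this key is F.
A fifth above D in this key is A.
A seventh above D in this key is C.
Together with the bass D, this spells D minor seventh in root position.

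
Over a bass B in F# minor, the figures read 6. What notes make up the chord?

The written figures 6 are shorthand for 6/3: the 3 is implied.
A third above B in this key is D.
A sixth above B in this key is G#.
Together with the bass B, this spells G# diminished in first inversion.

B, D, G#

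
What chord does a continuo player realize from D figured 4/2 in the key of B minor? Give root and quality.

E minor seventh

The figures 4/2 indicate a seventh chord in third inversion.
In third inversion the root lies a second above the bass: a second above D in B minor is E.
The chord tones are D, E, G, B, giving E minor seventh.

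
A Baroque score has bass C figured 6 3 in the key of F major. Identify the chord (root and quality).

A minor

The figures 6 3 indicate a triad in first inversion.
In first inversion the root lies a sixth above the bass: a sixth above C in F major is A.
The chord tones are C, E, A, giving A minor.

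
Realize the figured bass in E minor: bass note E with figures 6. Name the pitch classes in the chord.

E, G, C

The written figures 6 are shorthand for 6/3: the 3 is implied.
A third above E in this key is G.
A sixth above E in this key is C.
Together with the bass E, this spells C major in first inversion.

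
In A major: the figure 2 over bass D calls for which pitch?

Counting 1 letter step above D lands on E; in A major, that letter is E.

E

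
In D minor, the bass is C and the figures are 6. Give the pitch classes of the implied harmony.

C, E, A

The written figures 6 are shorthand for 6/3: the 3 is implied.
A third above C in this key is E.
A sixth above C in this key is A.
Together with the bass C, this spells A minor in first inversion.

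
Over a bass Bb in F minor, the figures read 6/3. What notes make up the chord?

Bb, Db, G

A third above Bb in this key is Db.
A sixth above Bb in this key is G.
Together with the bass Bb, this spells G diminished in first inversion.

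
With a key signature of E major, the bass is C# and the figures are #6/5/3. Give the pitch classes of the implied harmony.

A third above C# in this key is E.
A fifth above C# in this key is G#.
A sixth above C# in this key is A, raised to A# by the sharp.
Together with the bass C#, this spells A# half-diminished seventh in first inversion.

C#, E, G#, A#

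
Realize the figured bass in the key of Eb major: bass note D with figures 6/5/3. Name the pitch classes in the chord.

D, F, Ab, Bb

A third above D in this key is F.
A fifth above D in this key is Ab.
A sixth above D in this key is Bb.
Together with the bass D, this spells Bb dominant seventh in first inversion.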